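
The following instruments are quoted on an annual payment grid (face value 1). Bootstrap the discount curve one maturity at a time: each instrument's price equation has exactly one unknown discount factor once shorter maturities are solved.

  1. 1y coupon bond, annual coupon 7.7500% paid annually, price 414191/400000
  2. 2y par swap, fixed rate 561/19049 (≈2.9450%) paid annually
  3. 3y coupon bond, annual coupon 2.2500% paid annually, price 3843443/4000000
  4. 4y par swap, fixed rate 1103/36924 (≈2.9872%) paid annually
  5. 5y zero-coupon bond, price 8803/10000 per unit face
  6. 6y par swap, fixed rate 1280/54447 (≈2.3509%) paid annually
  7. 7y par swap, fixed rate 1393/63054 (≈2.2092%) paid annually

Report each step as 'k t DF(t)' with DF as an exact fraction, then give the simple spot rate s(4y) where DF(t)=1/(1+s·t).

step 1 [1y] bond c/1=31/400: DF=(414191/400000 − 31/400·(0))/(1+31/400) = 961/1000 ≈ 0.961000
step 2 [2y] swap r/1=561/19049: DF=(1 − 561/19049·(0.961000))/(1+561/19049) = 9439/10000 ≈ 0.943900
step 3 [3y] bond c/1=9/400: DF=(3843443/4000000 − 9/400·(0.961000+0.943900))/(1+9/400) = 4489/5000 ≈ 0.897800
step 4 [4y] swap r/1=1103/36924: DF=(1 − 1103/36924·(0.961000+0.943900+0.897800))/(1+1103/36924) = 8897/10000 ≈ 0.889700
step 5 [5y] zero: DF = P = 8803/10000 ≈ 0.880300
step 6 [6y] swap r/1=1280/54447: DF=(1 − 1280/54447·(0.961000+0.943900+0.897800+0.889700+0.880300))/(1+1280/54447) = 109/125 ≈ 0.872000
step 7 [7y] swap r/1=1393/63054: DF=(1 − 1393/63054·(0.961000+0.943900+0.897800+0.889700+0.880300+0.872000))/(1+1393/63054) = 8607/10000 ≈ 0.860700

1 1 961/1000
2 2 9439/10000
3 3 4489/5000
4 4 8897/10000
5 5 8803/10000
6 6 109/125
7 7 8607/10000
s(4y) = (1/(8897/10000) − 1)/(4) = 1103/35588 ≈ 3.0994%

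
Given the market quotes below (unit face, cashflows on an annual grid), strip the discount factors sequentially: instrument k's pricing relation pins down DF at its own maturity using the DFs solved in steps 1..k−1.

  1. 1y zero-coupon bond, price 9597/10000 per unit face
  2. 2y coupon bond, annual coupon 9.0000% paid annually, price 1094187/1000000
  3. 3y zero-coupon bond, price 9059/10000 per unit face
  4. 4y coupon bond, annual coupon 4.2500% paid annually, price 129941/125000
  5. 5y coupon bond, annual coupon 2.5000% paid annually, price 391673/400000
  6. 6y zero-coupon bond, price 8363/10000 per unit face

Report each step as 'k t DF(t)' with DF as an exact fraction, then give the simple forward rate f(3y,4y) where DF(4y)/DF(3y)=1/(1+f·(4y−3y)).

step 1 [1y] zero: DF = P = 9597/10000 ≈ 0.959700
step 2 [2y] bond c/1=9/100: DF=(1094187/1000000 − 9/100·(0.959700))/(1+9/100) = 4623/5000 ≈ 0.924600
step 3 [3y] zero: DF = P = 9059/10000 ≈ 0.905900
step 4 [4y] bond c/1=17/400: DF=(129941/125000 − 17/400·(0.959700+0.924600+0.905900))/(1+17/400) = 4417/5000 ≈ 0.883400
step 5 [5y] bond c/1=1/40: DF=(391673/400000 − 1/40·(0.959700+0.924600+0.905900+0.883400))/(1+1/40) = 8657/10000 ≈ 0.865700
step 6 [6y] zero: DF = P = 8363/10000 ≈ 0.836300

1 1 9597/10000
2 2 4623/5000
3 3 9059/10000
4 4 4417/5000
5 5 8657/10000
6 6 8363/10000
f(3y,4y) = ((9059/10000)/(4417/5000) − 1)/(1) = 225/8834 ≈ 2.5470%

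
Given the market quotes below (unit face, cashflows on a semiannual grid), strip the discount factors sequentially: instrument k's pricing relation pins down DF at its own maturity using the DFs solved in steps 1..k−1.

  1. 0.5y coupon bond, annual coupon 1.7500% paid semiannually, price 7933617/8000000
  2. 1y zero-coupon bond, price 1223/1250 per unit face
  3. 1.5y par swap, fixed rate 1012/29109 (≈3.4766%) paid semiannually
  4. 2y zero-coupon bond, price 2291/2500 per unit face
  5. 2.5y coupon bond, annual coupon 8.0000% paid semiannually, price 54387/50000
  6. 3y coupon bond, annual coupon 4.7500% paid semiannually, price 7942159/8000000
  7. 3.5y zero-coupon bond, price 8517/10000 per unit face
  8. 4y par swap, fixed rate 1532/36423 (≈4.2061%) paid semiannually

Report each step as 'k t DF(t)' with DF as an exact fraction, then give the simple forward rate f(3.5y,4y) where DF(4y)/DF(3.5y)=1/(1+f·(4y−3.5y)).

step 1 [0.5y] bond c/2=7/800: DF=(7933617/8000000 − 7/800·(0))/(1+7/800) = 9831/10000 ≈ 0.983100
step 2 [1y] zero: DF = P = 1223/1250 ≈ 0.978400
step 3 [1.5y] swap r/2=506/29109: DF=(1 − 506/29109·(0.983100+0.978400))/(1+506/29109) = 4747/5000 ≈ 0.949400
step 4 [2y] zero: DF = P = 2291/2500 ≈ 0.916400
step 5 [2.5y] bond c/2=1/25: DF=(54387/50000 − 1/25·(0.983100+0.978400+0.949400+0.916400))/(1+1/25) = 8987/10000 ≈ 0.898700
step 6 [3y] bond c/2=19/800: DF=(7942159/8000000 − 19/800·(0.983100+0.978400+0.949400+0.916400+0.898700))/(1+19/800) = 8601/10000 ≈ 0.860100
step 7 [3.5y] zero: DF = P = 8517/10000 ≈ 0.851700
step 8 [4y] swap r/2=766/36423: DF=(1 − 766/36423·(0.983100+0.978400+0.949400+0.916400+0.898700+0.860100+0.851700))/(1+766/36423) = 2117/2500 ≈ 0.846800

1 1/2 9831/10000
2 1 1223/1250
3 3/2 4747/5000
4 2 2291/2500
5 5/2 8987/10000
6 3 8601/10000
7 7/2 8517/10000
8 4 2117/2500
f(3.5y,4y) = ((8517/10000)/(2117/2500) − 1)/(1/2) = 49/4234 ≈ 1.1573%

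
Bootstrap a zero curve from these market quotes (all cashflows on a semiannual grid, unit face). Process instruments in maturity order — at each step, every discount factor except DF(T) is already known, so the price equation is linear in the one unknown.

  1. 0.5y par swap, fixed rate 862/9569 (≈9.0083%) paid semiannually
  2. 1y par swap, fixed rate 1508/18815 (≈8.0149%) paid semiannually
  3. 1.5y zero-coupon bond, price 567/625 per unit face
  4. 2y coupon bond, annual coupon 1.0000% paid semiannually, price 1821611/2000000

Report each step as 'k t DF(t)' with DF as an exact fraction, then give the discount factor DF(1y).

step 1 [0.5y] swap r/2=431/9569: DF=(1 − 431/9569·(0))/(1+431/9569) = 9569/10000 ≈ 0.956900
step 2 [1y] swap r/2=754/18815: DF=(1 − 754/18815·(0.956900))/(1+754/18815) = 4623/5000 ≈ 0.924600
step 3 [1.5y] zero: DF = P = 567/625 ≈ 0.907200
step 4 [2y] bond c/2=1/200: DF=(1821611/2000000 − 1/200·(0.956900+0.924600+0.907200))/(1+1/200) = 2231/2500 ≈ 0.892400

1 1/2 9569/10000
2 1 4623/5000
3 3/2 567/625
4 2 2231/2500
DF(1y) = 4623/5000 ≈ 0.924600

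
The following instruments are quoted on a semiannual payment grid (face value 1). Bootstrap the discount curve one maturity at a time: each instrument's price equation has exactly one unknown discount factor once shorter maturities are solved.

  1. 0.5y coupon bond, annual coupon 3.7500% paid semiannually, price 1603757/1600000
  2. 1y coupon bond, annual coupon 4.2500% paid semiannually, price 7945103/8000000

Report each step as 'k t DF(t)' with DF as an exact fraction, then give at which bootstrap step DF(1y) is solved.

1 1/2 9839/10000
2 1 119/125
DF(1y) is solved at step 2

step 1 [0.5y] bond c/2=3/160: DF=(1603757/1600000 − 3/160·(0))/(1+3/160) = 9839/10000 ≈ 0.983900
step 2 [1y] bond c/2=17/800: DF=(7945103/8000000 − 17/800·(0.983900))/(1+17/800) = 119/125 ≈ 0.952000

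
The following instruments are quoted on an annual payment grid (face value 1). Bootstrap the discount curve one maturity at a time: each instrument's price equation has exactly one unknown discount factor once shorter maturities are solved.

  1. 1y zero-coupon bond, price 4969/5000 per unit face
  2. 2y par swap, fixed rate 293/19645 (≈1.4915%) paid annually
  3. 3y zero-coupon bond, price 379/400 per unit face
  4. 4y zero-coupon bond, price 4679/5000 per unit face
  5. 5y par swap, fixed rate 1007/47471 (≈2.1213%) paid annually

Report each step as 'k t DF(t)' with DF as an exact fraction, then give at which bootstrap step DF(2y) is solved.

1 1 4969/5000
2 2 9707/10000
3 3 379/400
4 4 4679/5000
5 5 8993/10000
DF(2y) is solved at step 2

step 1 [1y] zero: DF = P = 4969/5000 ≈ 0.993800
step 2 [2y] swap r/1=293/19645: DF=(1 − 293/19645·(0.993800))/(1+293/19645) = 9707/10000 ≈ 0.970700
step 3 [3y] zero: DF = P = 379/400 ≈ 0.947500
step 4 [4y] zero: DF = P = 4679/5000 ≈ 0.935800
step 5 [5y] swap r/1=1007/47471: DF=(1 − 1007/47471·(0.993800+0.970700+0.947500+0.935800))/(1+1007/47471) = 8993/10000 ≈ 0.899300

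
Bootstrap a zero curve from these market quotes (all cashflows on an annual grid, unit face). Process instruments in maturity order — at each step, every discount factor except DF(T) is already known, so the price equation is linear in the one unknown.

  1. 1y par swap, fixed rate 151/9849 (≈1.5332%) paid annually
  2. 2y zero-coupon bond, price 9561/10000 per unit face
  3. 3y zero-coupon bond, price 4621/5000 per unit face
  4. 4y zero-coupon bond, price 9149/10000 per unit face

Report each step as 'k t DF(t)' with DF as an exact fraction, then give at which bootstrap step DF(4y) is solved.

step 1 [1y] swap r/1=151/9849: DF=(1 − 151/9849·(0))/(1+151/9849) = 9849/10000 ≈ 0.984900
step 2 [2y] zero: DF = P = 9561/10000 ≈ 0.956100
step 3 [3y] zero: DF = P = 4621/5000 ≈ 0.924200
step 4 [4y] zero: DF = P = 9149/10000 ≈ 0.914900

1 1 9849/10000
2 2 9561/10000
3 3 4621/5000
4 4 9149/10000
DF(4y) is solved at step 4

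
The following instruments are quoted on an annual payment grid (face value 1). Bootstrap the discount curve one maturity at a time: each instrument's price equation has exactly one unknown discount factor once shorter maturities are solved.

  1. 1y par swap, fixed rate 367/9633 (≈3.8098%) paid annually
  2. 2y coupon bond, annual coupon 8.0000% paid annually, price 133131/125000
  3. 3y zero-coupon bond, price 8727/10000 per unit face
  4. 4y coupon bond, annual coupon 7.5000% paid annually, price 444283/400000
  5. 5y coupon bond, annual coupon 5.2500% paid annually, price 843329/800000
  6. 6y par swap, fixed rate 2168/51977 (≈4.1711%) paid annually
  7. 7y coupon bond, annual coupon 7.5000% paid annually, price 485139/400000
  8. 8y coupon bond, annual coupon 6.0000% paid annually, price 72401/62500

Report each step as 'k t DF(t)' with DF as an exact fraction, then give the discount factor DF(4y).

step 1 [1y] swap r/1=367/9633: DF=(1 − 367/9633·(0))/(1+367/9633) = 9633/10000 ≈ 0.963300
step 2 [2y] bond c/1=2/25: DF=(133131/125000 − 2/25·(0.963300))/(1+2/25) = 2287/2500 ≈ 0.914800
step 3 [3y] zero: DF = P = 8727/10000 ≈ 0.872700
step 4 [4y] bond c/1=3/40: DF=(444283/400000 − 3/40·(0.963300+0.914800+0.872700))/(1+3/40) = 8413/10000 ≈ 0.841300
step 5 [5y] bond c/1=21/400: DF=(843329/800000 − 21/400·(0.963300+0.914800+0.872700+0.841300))/(1+21/400) = 514/625 ≈ 0.822400
step 6 [6y] swap r/1=2168/51977: DF=(1 − 2168/51977·(0.963300+0.914800+0.872700+0.841300+0.822400))/(1+2168/51977) = 979/1250 ≈ 0.783200
step 7 [7y] bond c/1=3/40: DF=(485139/400000 − 3/40·(0.963300+0.914800+0.872700+0.841300+0.822400+0.783200))/(1+3/40) = 957/1250 ≈ 0.765600
step 8 [8y] bond c/1=3/50: DF=(72401/62500 − 3/50·(0.963300+0.914800+0.872700+0.841300+0.822400+0.783200+0.765600))/(1+3/50) = 7553/10000 ≈ 0.755300

1 1 9633/10000
2 2 2287/2500
3 3 8727/10000
4 4 8413/10000
5 5 514/625
6 6 979/1250
7 7 957/1250
8 8 7553/10000
DF(4y) = 8413/10000 ≈ 0.841300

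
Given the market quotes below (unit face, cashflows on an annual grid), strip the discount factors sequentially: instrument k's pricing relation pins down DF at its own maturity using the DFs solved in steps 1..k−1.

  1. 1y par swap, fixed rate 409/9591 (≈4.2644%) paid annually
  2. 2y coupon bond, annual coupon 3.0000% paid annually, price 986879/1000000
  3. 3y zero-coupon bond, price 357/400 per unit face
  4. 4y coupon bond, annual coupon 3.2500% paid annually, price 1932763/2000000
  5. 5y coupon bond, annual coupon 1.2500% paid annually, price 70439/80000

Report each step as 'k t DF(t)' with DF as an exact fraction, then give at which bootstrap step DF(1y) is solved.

step 1 [1y] swap r/1=409/9591: DF=(1 − 409/9591·(0))/(1+409/9591) = 9591/10000 ≈ 0.959100
step 2 [2y] bond c/1=3/100: DF=(986879/1000000 − 3/100·(0.959100))/(1+3/100) = 4651/5000 ≈ 0.930200
step 3 [3y] zero: DF = P = 357/400 ≈ 0.892500
step 4 [4y] bond c/1=13/400: DF=(1932763/2000000 − 13/400·(0.959100+0.930200+0.892500))/(1+13/400) = 2121/2500 ≈ 0.848400
step 5 [5y] bond c/1=1/80: DF=(70439/80000 − 1/80·(0.959100+0.930200+0.892500+0.848400))/(1+1/80) = 1031/1250 ≈ 0.824800

1 1 9591/10000
2 2 4651/5000
3 3 357/400
4 4 2121/2500
5 5 1031/1250
DF(1y) is solved at step 1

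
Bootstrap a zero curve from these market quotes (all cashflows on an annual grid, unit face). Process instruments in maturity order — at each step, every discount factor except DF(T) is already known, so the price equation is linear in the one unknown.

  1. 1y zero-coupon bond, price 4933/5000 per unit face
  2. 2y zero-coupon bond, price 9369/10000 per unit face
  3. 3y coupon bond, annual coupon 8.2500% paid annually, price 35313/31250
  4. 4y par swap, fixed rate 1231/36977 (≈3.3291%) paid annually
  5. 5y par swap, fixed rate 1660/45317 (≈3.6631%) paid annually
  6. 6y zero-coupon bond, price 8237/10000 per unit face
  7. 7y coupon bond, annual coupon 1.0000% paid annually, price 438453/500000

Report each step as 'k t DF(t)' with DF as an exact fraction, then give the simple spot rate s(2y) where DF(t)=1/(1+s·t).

step 1 [1y] zero: DF = P = 4933/5000 ≈ 0.986600
step 2 [2y] zero: DF = P = 9369/10000 ≈ 0.936900
step 3 [3y] bond c/1=33/400: DF=(35313/31250 − 33/400·(0.986600+0.936900))/(1+33/400) = 8973/10000 ≈ 0.897300
step 4 [4y] swap r/1=1231/36977: DF=(1 − 1231/36977·(0.986600+0.936900+0.897300))/(1+1231/36977) = 8769/10000 ≈ 0.876900
step 5 [5y] swap r/1=1660/45317: DF=(1 − 1660/45317·(0.986600+0.936900+0.897300+0.876900))/(1+1660/45317) = 417/500 ≈ 0.834000
step 6 [6y] zero: DF = P = 8237/10000 ≈ 0.823700
step 7 [7y] bond c/1=1/100: DF=(438453/500000 − 1/100·(0.986600+0.936900+0.897300+0.876900+0.834000+0.823700))/(1+1/100) = 1019/1250 ≈ 0.815200

1 1 4933/5000
2 2 9369/10000
3 3 8973/10000
4 4 8769/10000
5 5 417/500
6 6 8237/10000
7 7 1019/1250
s(2y) = (1/(9369/10000) − 1)/(2) = 631/18738 ≈ 3.3675%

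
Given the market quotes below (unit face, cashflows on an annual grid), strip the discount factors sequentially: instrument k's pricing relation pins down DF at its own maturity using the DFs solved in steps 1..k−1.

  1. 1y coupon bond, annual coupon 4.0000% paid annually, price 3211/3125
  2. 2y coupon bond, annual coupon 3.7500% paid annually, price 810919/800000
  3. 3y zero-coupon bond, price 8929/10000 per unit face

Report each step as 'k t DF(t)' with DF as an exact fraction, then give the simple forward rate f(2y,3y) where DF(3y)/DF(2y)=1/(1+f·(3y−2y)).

step 1 [1y] bond c/1=1/25: DF=(3211/3125 − 1/25·(0))/(1+1/25) = 247/250 ≈ 0.988000
step 2 [2y] bond c/1=3/80: DF=(810919/800000 − 3/80·(0.988000))/(1+3/80) = 9413/10000 ≈ 0.941300
step 3 [3y] zero: DF = P = 8929/10000 ≈ 0.892900

1 1 247/250
2 2 9413/10000
3 3 8929/10000
f(2y,3y) = ((9413/10000)/(8929/10000) − 1)/(1) = 484/8929 ≈ 5.4205%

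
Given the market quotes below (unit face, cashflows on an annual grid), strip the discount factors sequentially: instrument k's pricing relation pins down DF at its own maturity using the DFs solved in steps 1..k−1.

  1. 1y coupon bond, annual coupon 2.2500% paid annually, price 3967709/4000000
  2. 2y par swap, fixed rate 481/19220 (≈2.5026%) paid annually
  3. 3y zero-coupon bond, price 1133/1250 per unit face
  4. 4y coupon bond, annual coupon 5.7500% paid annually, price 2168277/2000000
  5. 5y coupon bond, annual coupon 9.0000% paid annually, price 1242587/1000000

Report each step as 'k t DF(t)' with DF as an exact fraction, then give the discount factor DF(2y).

1 1 9701/10000
2 2 9519/10000
3 3 1133/1250
4 4 4357/5000
5 5 1669/2000
DF(2y) = 9519/10000 ≈ 0.951900

step 1 [1y] bond c/1=9/400: DF=(3967709/4000000 − 9/400·(0))/(1+9/400) = 9701/10000 ≈ 0.970100
step 2 [2y] swap r/1=481/19220: DF=(1 − 481/19220·(0.970100))/(1+481/19220) = 9519/10000 ≈ 0.951900
step 3 [3y] zero: DF = P = 1133/1250 ≈ 0.906400
step 4 [4y] bond c/1=23/400: DF=(2168277/2000000 − 23/400·(0.970100+0.951900+0.906400))/(1+23/400) = 4357/5000 ≈ 0.871400
step 5 [5y] bond c/1=9/100: DF=(1242587/1000000 − 9/100·(0.970100+0.951900+0.906400+0.871400))/(1+9/100) = 1669/2000 ≈ 0.834500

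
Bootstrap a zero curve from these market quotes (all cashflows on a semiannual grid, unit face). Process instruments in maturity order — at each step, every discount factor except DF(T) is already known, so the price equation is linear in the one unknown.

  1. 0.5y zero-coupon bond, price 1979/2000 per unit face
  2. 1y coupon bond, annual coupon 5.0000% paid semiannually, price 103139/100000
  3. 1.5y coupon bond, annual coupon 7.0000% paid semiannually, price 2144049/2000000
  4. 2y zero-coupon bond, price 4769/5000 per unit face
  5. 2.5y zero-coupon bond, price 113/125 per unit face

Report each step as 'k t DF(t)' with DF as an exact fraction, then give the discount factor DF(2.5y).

step 1 [0.5y] zero: DF = P = 1979/2000 ≈ 0.989500
step 2 [1y] bond c/2=1/40: DF=(103139/100000 − 1/40·(0.989500))/(1+1/40) = 9821/10000 ≈ 0.982100
step 3 [1.5y] bond c/2=7/200: DF=(2144049/2000000 − 7/200·(0.989500+0.982100))/(1+7/200) = 9691/10000 ≈ 0.969100
step 4 [2y] zero: DF = P = 4769/5000 ≈ 0.953800
step 5 [2.5y] zero: DF = P = 113/125 ≈ 0.904000

1 1/2 1979/2000
2 1 9821/10000
3 3/2 9691/10000
4 2 4769/5000
5 5/2 113/125
DF(2.5y) = 113/125 ≈ 0.904000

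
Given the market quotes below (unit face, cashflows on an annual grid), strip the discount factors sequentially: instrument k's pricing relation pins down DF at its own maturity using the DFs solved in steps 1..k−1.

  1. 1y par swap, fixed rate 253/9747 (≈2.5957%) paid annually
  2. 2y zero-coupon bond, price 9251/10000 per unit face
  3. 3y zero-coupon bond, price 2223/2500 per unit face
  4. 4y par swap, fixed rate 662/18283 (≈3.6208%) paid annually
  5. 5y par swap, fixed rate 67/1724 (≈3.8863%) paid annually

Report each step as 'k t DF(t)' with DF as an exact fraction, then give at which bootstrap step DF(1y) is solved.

1 1 9747/10000
2 2 9251/10000
3 3 2223/2500
4 4 2169/2500
5 5 4129/5000
DF(1y) is solved at step 1

step 1 [1y] swap r/1=253/9747: DF=(1 − 253/9747·(0))/(1+253/9747) = 9747/10000 ≈ 0.974700
step 2 [2y] zero: DF = P = 9251/10000 ≈ 0.925100
step 3 [3y] zero: DF = P = 2223/2500 ≈ 0.889200
step 4 [4y] swap r/1=662/18283: DF=(1 − 662/18283·(0.974700+0.925100+0.889200))/(1+662/18283) = 2169/2500 ≈ 0.867600
step 5 [5y] swap r/1=67/1724: DF=(1 − 67/1724·(0.974700+0.925100+0.889200+0.867600))/(1+67/1724) = 4129/5000 ≈ 0.825800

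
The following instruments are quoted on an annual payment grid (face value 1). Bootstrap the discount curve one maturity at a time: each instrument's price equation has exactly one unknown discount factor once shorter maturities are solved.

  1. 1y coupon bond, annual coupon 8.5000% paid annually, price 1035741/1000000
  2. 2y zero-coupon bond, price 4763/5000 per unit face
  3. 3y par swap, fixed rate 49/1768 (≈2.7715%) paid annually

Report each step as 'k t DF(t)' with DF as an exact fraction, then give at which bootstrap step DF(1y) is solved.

1 1 4773/5000
2 2 4763/5000
3 3 576/625
DF(1y) is solved at step 1

step 1 [1y] bond c/1=17/200: DF=(1035741/1000000 − 17/200·(0))/(1+17/200) = 4773/5000 ≈ 0.954600
step 2 [2y] zero: DF = P = 4763/5000 ≈ 0.952600
step 3 [3y] swap r/1=49/1768: DF=(1 − 49/1768·(0.954600+0.952600))/(1+49/1768) = 576/625 ≈ 0.921600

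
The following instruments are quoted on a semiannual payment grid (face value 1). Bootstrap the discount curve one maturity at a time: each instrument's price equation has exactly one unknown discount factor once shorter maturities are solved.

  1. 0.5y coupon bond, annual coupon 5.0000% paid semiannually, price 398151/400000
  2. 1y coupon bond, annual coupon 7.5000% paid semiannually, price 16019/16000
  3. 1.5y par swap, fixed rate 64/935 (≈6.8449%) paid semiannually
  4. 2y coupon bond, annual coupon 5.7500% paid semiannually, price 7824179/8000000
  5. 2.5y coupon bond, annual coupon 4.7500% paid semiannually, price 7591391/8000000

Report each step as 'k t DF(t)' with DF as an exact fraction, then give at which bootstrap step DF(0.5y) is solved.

step 1 [0.5y] bond c/2=1/40: DF=(398151/400000 − 1/40·(0))/(1+1/40) = 9711/10000 ≈ 0.971100
step 2 [1y] bond c/2=3/80: DF=(16019/16000 − 3/80·(0.971100))/(1+3/80) = 9299/10000 ≈ 0.929900
step 3 [1.5y] swap r/2=32/935: DF=(1 − 32/935·(0.971100+0.929900))/(1+32/935) = 113/125 ≈ 0.904000
step 4 [2y] bond c/2=23/800: DF=(7824179/8000000 − 23/800·(0.971100+0.929900+0.904000))/(1+23/800) = 8723/10000 ≈ 0.872300
step 5 [2.5y] bond c/2=19/800: DF=(7591391/8000000 − 19/800·(0.971100+0.929900+0.904000+0.872300))/(1+19/800) = 526/625 ≈ 0.841600

1 1/2 9711/10000
2 1 9299/10000
3 3/2 113/125
4 2 8723/10000
5 5/2 526/625
DF(0.5y) is solved at step 1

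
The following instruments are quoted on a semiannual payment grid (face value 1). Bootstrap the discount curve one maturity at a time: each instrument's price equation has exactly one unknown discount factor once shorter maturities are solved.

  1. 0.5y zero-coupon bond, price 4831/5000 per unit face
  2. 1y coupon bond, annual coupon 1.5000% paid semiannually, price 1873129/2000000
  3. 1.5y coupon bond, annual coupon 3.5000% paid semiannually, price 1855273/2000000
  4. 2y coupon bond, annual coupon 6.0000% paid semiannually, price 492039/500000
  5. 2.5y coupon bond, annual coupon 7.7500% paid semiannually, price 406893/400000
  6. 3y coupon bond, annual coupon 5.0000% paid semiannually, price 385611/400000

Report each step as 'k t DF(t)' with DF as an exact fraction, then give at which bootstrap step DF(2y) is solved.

step 1 [0.5y] zero: DF = P = 4831/5000 ≈ 0.966200
step 2 [1y] bond c/2=3/400: DF=(1873129/2000000 − 3/400·(0.966200))/(1+3/400) = 1153/1250 ≈ 0.922400
step 3 [1.5y] bond c/2=7/400: DF=(1855273/2000000 − 7/400·(0.966200+0.922400))/(1+7/400) = 1099/1250 ≈ 0.879200
step 4 [2y] bond c/2=3/100: DF=(492039/500000 − 3/100·(0.966200+0.922400+0.879200))/(1+3/100) = 2187/2500 ≈ 0.874800
step 5 [2.5y] bond c/2=31/800: DF=(406893/400000 − 31/800·(0.966200+0.922400+0.879200+0.874800))/(1+31/800) = 4217/5000 ≈ 0.843400
step 6 [3y] bond c/2=1/40: DF=(385611/400000 − 1/40·(0.966200+0.922400+0.879200+0.874800+0.843400))/(1+1/40) = 8311/10000 ≈ 0.831100

1 1/2 4831/5000
2 1 1153/1250
3 3/2 1099/1250
4 2 2187/2500
5 5/2 4217/5000
6 3 8311/10000
DF(2y) is solved at step 4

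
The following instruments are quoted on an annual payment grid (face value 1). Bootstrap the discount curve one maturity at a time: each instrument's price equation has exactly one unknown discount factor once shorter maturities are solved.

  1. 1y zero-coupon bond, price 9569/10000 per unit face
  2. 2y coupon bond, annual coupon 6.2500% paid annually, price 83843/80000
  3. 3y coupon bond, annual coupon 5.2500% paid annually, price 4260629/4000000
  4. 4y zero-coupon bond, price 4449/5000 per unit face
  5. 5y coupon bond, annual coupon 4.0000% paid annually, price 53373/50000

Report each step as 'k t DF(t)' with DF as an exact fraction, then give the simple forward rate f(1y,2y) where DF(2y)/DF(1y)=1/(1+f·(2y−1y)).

step 1 [1y] zero: DF = P = 9569/10000 ≈ 0.956900
step 2 [2y] bond c/1=1/16: DF=(83843/80000 − 1/16·(0.956900))/(1+1/16) = 9301/10000 ≈ 0.930100
step 3 [3y] bond c/1=21/400: DF=(4260629/4000000 − 21/400·(0.956900+0.930100))/(1+21/400) = 9179/10000 ≈ 0.917900
step 4 [4y] zero: DF = P = 4449/5000 ≈ 0.889800
step 5 [5y] bond c/1=1/25: DF=(53373/50000 − 1/25·(0.956900+0.930100+0.917900+0.889800))/(1+1/25) = 8843/10000 ≈ 0.884300

1 1 9569/10000
2 2 9301/10000
3 3 9179/10000
4 4 4449/5000
5 5 8843/10000
f(1y,2y) = ((9569/10000)/(9301/10000) − 1)/(1) = 268/9301 ≈ 2.8814%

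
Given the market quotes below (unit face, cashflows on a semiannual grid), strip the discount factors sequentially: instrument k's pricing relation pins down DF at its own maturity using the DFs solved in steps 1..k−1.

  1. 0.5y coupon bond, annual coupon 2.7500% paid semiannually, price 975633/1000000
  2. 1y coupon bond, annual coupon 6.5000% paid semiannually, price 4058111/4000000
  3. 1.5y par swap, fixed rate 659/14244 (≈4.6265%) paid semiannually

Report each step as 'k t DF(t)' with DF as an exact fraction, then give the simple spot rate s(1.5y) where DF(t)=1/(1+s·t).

step 1 [0.5y] bond c/2=11/800: DF=(975633/1000000 − 11/800·(0))/(1+11/800) = 1203/1250 ≈ 0.962400
step 2 [1y] bond c/2=13/400: DF=(4058111/4000000 − 13/400·(0.962400))/(1+13/400) = 9523/10000 ≈ 0.952300
step 3 [1.5y] swap r/2=659/28488: DF=(1 − 659/28488·(0.962400+0.952300))/(1+659/28488) = 9341/10000 ≈ 0.934100

1 1/2 1203/1250
2 1 9523/10000
3 3/2 9341/10000
s(1.5y) = (1/(9341/10000) − 1)/(3/2) = 1318/28023 ≈ 4.7033%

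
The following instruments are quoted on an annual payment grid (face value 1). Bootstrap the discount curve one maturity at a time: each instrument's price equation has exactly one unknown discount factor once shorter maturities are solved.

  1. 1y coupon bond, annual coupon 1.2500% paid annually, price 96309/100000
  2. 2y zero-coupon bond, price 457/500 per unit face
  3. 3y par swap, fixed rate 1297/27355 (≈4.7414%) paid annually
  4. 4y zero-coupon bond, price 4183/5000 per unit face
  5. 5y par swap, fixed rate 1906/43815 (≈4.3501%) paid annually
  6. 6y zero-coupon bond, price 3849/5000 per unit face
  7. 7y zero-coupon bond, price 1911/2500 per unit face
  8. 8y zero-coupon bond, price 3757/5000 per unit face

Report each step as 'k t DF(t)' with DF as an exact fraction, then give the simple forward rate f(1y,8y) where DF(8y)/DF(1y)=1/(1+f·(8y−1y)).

step 1 [1y] bond c/1=1/80: DF=(96309/100000 − 1/80·(0))/(1+1/80) = 1189/1250 ≈ 0.951200
step 2 [2y] zero: DF = P = 457/500 ≈ 0.914000
step 3 [3y] swap r/1=1297/27355: DF=(1 − 1297/27355·(0.951200+0.914000))/(1+1297/27355) = 8703/10000 ≈ 0.870300
step 4 [4y] zero: DF = P = 4183/5000 ≈ 0.836600
step 5 [5y] swap r/1=1906/43815: DF=(1 − 1906/43815·(0.951200+0.914000+0.870300+0.836600))/(1+1906/43815) = 4047/5000 ≈ 0.809400
step 6 [6y] zero: DF = P = 3849/5000 ≈ 0.769800
step 7 [7y] zero: DF = P = 1911/2500 ≈ 0.764400
step 8 [8y] zero: DF = P = 3757/5000 ≈ 0.751400

1 1 1189/1250
2 2 457/500
3 3 8703/10000
4 4 4183/5000
5 5 4047/5000
6 6 3849/5000
7 7 1911/2500
8 8 3757/5000
f(1y,8y) = ((1189/1250)/(3757/5000) − 1)/(7) = 999/26299 ≈ 3.7986%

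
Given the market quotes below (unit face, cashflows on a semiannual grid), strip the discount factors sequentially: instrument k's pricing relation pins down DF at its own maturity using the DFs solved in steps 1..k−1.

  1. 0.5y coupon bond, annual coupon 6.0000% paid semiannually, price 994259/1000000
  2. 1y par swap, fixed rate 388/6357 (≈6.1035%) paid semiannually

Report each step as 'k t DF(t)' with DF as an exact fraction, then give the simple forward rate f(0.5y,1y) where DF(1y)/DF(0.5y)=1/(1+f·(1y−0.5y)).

1 1/2 9653/10000
2 1 4709/5000
f(0.5y,1y) = ((9653/10000)/(4709/5000) − 1)/(1/2) = 235/4709 ≈ 4.9904%

step 1 [0.5y] bond c/2=3/100: DF=(994259/1000000 − 3/100·(0))/(1+3/100) = 9653/10000 ≈ 0.965300
step 2 [1y] swap r/2=194/6357: DF=(1 − 194/6357·(0.965300))/(1+194/6357) = 4709/5000 ≈ 0.941800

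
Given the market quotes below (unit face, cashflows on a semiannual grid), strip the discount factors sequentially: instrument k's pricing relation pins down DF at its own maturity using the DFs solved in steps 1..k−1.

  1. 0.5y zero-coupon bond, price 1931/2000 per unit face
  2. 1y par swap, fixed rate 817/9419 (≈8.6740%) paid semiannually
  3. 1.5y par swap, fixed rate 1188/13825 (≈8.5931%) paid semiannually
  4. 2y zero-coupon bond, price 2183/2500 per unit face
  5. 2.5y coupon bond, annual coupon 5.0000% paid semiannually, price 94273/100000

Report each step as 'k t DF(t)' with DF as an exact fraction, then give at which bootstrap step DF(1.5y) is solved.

1 1/2 1931/2000
2 1 9183/10000
3 3/2 2203/2500
4 2 2183/2500
5 5/2 831/1000
DF(1.5y) is solved at step 3

step 1 [0.5y] zero: DF = P = 1931/2000 ≈ 0.965500
step 2 [1y] swap r/2=817/18838: DF=(1 − 817/18838·(0.965500))/(1+817/18838) = 9183/10000 ≈ 0.918300
step 3 [1.5y] swap r/2=594/13825: DF=(1 − 594/13825·(0.965500+0.918300))/(1+594/13825) = 2203/2500 ≈ 0.881200
step 4 [2y] zero: DF = P = 2183/2500 ≈ 0.873200
step 5 [2.5y] bond c/2=1/40: DF=(94273/100000 − 1/40·(0.965500+0.918300+0.881200+0.873200))/(1+1/40) = 831/1000 ≈ 0.831000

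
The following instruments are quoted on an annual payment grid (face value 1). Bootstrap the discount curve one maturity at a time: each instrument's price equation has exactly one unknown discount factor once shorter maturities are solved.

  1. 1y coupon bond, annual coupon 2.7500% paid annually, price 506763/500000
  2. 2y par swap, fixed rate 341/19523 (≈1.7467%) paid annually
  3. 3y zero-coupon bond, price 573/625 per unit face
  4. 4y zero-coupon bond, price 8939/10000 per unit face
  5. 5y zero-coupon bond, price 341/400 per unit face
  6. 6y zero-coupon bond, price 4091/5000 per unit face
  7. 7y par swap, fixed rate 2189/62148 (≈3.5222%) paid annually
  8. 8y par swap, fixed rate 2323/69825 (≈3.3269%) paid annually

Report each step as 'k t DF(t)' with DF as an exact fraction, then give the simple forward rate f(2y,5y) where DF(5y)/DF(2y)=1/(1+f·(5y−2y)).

step 1 [1y] bond c/1=11/400: DF=(506763/500000 − 11/400·(0))/(1+11/400) = 1233/1250 ≈ 0.986400
step 2 [2y] swap r/1=341/19523: DF=(1 − 341/19523·(0.986400))/(1+341/19523) = 9659/10000 ≈ 0.965900
step 3 [3y] zero: DF = P = 573/625 ≈ 0.916800
step 4 [4y] zero: DF = P = 8939/10000 ≈ 0.893900
step 5 [5y] zero: DF = P = 341/400 ≈ 0.852500
step 6 [6y] zero: DF = P = 4091/5000 ≈ 0.818200
step 7 [7y] swap r/1=2189/62148: DF=(1 − 2189/62148·(0.986400+0.965900+0.916800+0.893900+0.852500+0.818200))/(1+2189/62148) = 7811/10000 ≈ 0.781100
step 8 [8y] swap r/1=2323/69825: DF=(1 − 2323/69825·(0.986400+0.965900+0.916800+0.893900+0.852500+0.818200+0.781100))/(1+2323/69825) = 7677/10000 ≈ 0.767700

1 1 1233/1250
2 2 9659/10000
3 3 573/625
4 4 8939/10000
5 5 341/400
6 6 4091/5000
7 7 7811/10000
8 8 7677/10000
f(2y,5y) = ((9659/10000)/(341/400) − 1)/(3) = 378/8525 ≈ 4.4340%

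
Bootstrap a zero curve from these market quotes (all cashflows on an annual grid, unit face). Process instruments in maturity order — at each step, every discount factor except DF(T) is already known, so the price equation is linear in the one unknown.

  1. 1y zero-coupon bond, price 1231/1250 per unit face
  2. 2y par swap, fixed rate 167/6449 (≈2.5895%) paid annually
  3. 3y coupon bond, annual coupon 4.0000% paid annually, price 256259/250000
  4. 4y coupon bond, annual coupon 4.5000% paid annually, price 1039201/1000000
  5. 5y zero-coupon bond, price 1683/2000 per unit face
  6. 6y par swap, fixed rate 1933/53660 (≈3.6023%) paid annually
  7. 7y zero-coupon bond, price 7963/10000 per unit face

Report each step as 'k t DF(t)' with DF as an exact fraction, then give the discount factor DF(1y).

step 1 [1y] zero: DF = P = 1231/1250 ≈ 0.984800
step 2 [2y] swap r/1=167/6449: DF=(1 − 167/6449·(0.984800))/(1+167/6449) = 9499/10000 ≈ 0.949900
step 3 [3y] bond c/1=1/25: DF=(256259/250000 − 1/25·(0.984800+0.949900))/(1+1/25) = 1139/1250 ≈ 0.911200
step 4 [4y] bond c/1=9/200: DF=(1039201/1000000 − 9/200·(0.984800+0.949900+0.911200))/(1+9/200) = 8719/10000 ≈ 0.871900
step 5 [5y] zero: DF = P = 1683/2000 ≈ 0.841500
step 6 [6y] swap r/1=1933/53660: DF=(1 − 1933/53660·(0.984800+0.949900+0.911200+0.871900+0.841500))/(1+1933/53660) = 8067/10000 ≈ 0.806700
step 7 [7y] zero: DF = P = 7963/10000 ≈ 0.796300

1 1 1231/1250
2 2 9499/10000
3 3 1139/1250
4 4 8719/10000
5 5 1683/2000
6 6 8067/10000
7 7 7963/10000
DF(1y) = 1231/1250 ≈ 0.984800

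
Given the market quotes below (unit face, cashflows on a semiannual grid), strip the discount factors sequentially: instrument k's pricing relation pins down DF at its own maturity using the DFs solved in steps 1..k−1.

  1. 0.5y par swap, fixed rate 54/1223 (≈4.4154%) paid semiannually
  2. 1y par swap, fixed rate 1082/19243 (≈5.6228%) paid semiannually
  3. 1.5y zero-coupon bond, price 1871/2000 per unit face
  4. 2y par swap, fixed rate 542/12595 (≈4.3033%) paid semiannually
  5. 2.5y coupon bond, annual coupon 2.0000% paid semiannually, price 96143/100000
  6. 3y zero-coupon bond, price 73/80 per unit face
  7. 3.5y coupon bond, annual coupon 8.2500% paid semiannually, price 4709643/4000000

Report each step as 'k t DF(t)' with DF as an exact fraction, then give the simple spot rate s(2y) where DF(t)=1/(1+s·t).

1 1/2 1223/1250
2 1 9459/10000
3 3/2 1871/2000
4 2 9187/10000
5 5/2 1829/2000
6 3 73/80
7 7/2 9087/10000
s(2y) = (1/(9187/10000) − 1)/(2) = 813/18374 ≈ 4.4247%

step 1 [0.5y] swap r/2=27/1223: DF=(1 − 27/1223·(0))/(1+27/1223) = 1223/1250 ≈ 0.978400
step 2 [1y] swap r/2=541/19243: DF=(1 − 541/19243·(0.978400))/(1+541/19243) = 9459/10000 ≈ 0.945900
step 3 [1.5y] zero: DF = P = 1871/2000 ≈ 0.935500
step 4 [2y] swap r/2=271/12595: DF=(1 − 271/12595·(0.978400+0.945900+0.935500))/(1+271/12595) = 9187/10000 ≈ 0.918700
step 5 [2.5y] bond c/2=1/100: DF=(96143/100000 − 1/100·(0.978400+0.945900+0.935500+0.918700))/(1+1/100) = 1829/2000 ≈ 0.914500
step 6 [3y] zero: DF = P = 73/80 ≈ 0.912500
step 7 [3.5y] bond c/2=33/800: DF=(4709643/4000000 − 33/800·(0.978400+0.945900+0.935500+0.918700+0.914500+0.912500))/(1+33/800) = 9087/10000 ≈ 0.908700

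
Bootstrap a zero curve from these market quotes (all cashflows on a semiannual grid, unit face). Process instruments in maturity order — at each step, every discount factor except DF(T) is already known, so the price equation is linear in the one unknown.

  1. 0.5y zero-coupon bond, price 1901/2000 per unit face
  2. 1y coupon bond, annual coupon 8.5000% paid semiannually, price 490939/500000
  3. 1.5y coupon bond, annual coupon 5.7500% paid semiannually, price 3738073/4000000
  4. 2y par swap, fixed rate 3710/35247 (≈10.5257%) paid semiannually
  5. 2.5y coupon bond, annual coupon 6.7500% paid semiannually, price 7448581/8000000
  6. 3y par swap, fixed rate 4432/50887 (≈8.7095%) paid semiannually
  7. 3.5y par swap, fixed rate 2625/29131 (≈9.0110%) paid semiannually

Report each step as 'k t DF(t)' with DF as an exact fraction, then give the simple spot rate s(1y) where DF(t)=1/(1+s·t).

1 1/2 1901/2000
2 1 9031/10000
3 3/2 4283/5000
4 2 1629/2000
5 5/2 491/625
6 3 973/1250
7 7/2 59/80
s(1y) = (1/(9031/10000) − 1)/(1) = 969/9031 ≈ 10.7297%

step 1 [0.5y] zero: DF = P = 1901/2000 ≈ 0.950500
step 2 [1y] bond c/2=17/400: DF=(490939/500000 − 17/400·(0.950500))/(1+17/400) = 9031/10000 ≈ 0.903100
step 3 [1.5y] bond c/2=23/800: DF=(3738073/4000000 − 23/800·(0.950500+0.903100))/(1+23/800) = 4283/5000 ≈ 0.856600
step 4 [2y] swap r/2=1855/35247: DF=(1 − 1855/35247·(0.950500+0.903100+0.856600))/(1+1855/35247) = 1629/2000 ≈ 0.814500
step 5 [2.5y] bond c/2=27/800: DF=(7448581/8000000 − 27/800·(0.950500+0.903100+0.856600+0.814500))/(1+27/800) = 491/625 ≈ 0.785600
step 6 [3y] swap r/2=2216/50887: DF=(1 − 2216/50887·(0.950500+0.903100+0.856600+0.814500+0.785600))/(1+2216/50887) = 973/1250 ≈ 0.778400
step 7 [3.5y] swap r/2=2625/58262: DF=(1 − 2625/58262·(0.950500+0.903100+0.856600+0.814500+0.785600+0.778400))/(1+2625/58262) = 59/80 ≈ 0.737500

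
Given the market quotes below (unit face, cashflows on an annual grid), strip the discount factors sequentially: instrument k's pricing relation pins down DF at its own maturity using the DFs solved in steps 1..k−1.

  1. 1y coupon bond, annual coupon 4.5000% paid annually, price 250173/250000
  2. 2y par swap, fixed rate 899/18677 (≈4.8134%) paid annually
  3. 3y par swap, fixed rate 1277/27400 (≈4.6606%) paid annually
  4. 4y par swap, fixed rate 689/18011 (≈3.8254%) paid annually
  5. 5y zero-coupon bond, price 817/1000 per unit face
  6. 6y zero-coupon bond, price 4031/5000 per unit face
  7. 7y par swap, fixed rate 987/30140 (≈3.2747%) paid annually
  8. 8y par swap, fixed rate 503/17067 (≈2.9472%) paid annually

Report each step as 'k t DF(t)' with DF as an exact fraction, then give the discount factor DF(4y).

step 1 [1y] bond c/1=9/200: DF=(250173/250000 − 9/200·(0))/(1+9/200) = 1197/1250 ≈ 0.957600
step 2 [2y] swap r/1=899/18677: DF=(1 − 899/18677·(0.957600))/(1+899/18677) = 9101/10000 ≈ 0.910100
step 3 [3y] swap r/1=1277/27400: DF=(1 − 1277/27400·(0.957600+0.910100))/(1+1277/27400) = 8723/10000 ≈ 0.872300
step 4 [4y] swap r/1=689/18011: DF=(1 − 689/18011·(0.957600+0.910100+0.872300))/(1+689/18011) = 4311/5000 ≈ 0.862200
step 5 [5y] zero: DF = P = 817/1000 ≈ 0.817000
step 6 [6y] zero: DF = P = 4031/5000 ≈ 0.806200
step 7 [7y] swap r/1=987/30140: DF=(1 − 987/30140·(0.957600+0.910100+0.872300+0.862200+0.817000+0.806200))/(1+987/30140) = 4013/5000 ≈ 0.802600
step 8 [8y] swap r/1=503/17067: DF=(1 − 503/17067·(0.957600+0.910100+0.872300+0.862200+0.817000+0.806200+0.802600))/(1+503/17067) = 1997/2500 ≈ 0.798800

1 1 1197/1250
2 2 9101/10000
3 3 8723/10000
4 4 4311/5000
5 5 817/1000
6 6 4031/5000
7 7 4013/5000
8 8 1997/2500
DF(4y) = 4311/5000 ≈ 0.862200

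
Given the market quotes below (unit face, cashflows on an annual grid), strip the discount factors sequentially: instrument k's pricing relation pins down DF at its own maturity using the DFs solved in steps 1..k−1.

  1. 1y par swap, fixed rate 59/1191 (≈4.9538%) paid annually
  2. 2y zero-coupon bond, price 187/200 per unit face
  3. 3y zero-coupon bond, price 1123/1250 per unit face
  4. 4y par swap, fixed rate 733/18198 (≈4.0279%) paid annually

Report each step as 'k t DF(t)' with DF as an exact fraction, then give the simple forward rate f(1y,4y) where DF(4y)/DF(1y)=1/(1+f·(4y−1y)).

step 1 [1y] swap r/1=59/1191: DF=(1 − 59/1191·(0))/(1+59/1191) = 1191/1250 ≈ 0.952800
step 2 [2y] zero: DF = P = 187/200 ≈ 0.935000
step 3 [3y] zero: DF = P = 1123/1250 ≈ 0.898400
step 4 [4y] swap r/1=733/18198: DF=(1 − 733/18198·(0.952800+0.935000+0.898400))/(1+733/18198) = 4267/5000 ≈ 0.853400

1 1 1191/1250
2 2 187/200
3 3 1123/1250
4 4 4267/5000
f(1y,4y) = ((1191/1250)/(4267/5000) − 1)/(3) = 497/12801 ≈ 3.8825%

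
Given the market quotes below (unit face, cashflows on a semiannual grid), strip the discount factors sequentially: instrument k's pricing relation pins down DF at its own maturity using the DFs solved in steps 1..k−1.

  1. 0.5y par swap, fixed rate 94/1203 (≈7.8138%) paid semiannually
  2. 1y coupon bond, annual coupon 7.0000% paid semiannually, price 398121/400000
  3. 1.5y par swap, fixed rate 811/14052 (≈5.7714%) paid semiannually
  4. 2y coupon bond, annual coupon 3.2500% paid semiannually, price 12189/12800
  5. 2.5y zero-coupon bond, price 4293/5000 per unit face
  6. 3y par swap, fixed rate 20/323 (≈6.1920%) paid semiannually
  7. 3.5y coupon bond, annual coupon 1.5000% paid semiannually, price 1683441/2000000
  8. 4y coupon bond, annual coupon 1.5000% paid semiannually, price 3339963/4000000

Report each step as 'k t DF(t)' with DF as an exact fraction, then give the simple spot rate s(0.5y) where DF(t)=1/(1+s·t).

1 1/2 1203/1250
2 1 9291/10000
3 3/2 9189/10000
4 2 8921/10000
5 5/2 4293/5000
6 3 833/1000
7 7/2 7953/10000
8 4 7827/10000
s(0.5y) = (1/(1203/1250) − 1)/(1/2) = 94/1203 ≈ 7.8138%

step 1 [0.5y] swap r/2=47/1203: DF=(1 − 47/1203·(0))/(1+47/1203) = 1203/1250 ≈ 0.962400
step 2 [1y] bond c/2=7/200: DF=(398121/400000 − 7/200·(0.962400))/(1+7/200) = 9291/10000 ≈ 0.929100
step 3 [1.5y] swap r/2=811/28104: DF=(1 − 811/28104·(0.962400+0.929100))/(1+811/28104) = 9189/10000 ≈ 0.918900
step 4 [2y] bond c/2=13/800: DF=(12189/12800 − 13/800·(0.962400+0.929100+0.918900))/(1+13/800) = 8921/10000 ≈ 0.892100
step 5 [2.5y] zero: DF = P = 4293/5000 ≈ 0.858600
step 6 [3y] swap r/2=10/323: DF=(1 − 10/323·(0.962400+0.929100+0.918900+0.892100+0.858600))/(1+10/323) = 833/1000 ≈ 0.833000
step 7 [3.5y] bond c/2=3/400: DF=(1683441/2000000 − 3/400·(0.962400+0.929100+0.918900+0.892100+0.858600+0.833000))/(1+3/400) = 7953/10000 ≈ 0.795300
step 8 [4y] bond c/2=3/400: DF=(3339963/4000000 − 3/400·(0.962400+0.929100+0.918900+0.892100+0.858600+0.833000+0.795300))/(1+3/400) = 7827/10000 ≈ 0.782700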